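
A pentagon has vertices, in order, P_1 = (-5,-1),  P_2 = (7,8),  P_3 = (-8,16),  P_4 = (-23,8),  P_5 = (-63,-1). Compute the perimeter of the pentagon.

|P_1P_2| = √((12)² + (9)²) = √225 = 15
|P_2P_3| = √((-15)² + (8)²) = √289 = 17
|P_3P_4| = √((-15)² + (-8)²) = √289 = 17
|P_4P_5| = √((-40)² + (-9)²) = √1681 = 41
|P_5P_1| = √((58)² + (0)²) = √3364 = 58
Perimeter = 15 + 17 + 17 + 41 + 58 = 148.

148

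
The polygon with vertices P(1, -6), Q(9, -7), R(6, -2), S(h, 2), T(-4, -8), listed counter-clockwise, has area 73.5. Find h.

The doubled signed area Σ (x_i y_{i+1} − x_{i+1} y_i) is linear in h.
With h=0 it equals 123; the coefficient of h is -6 (from the two edges through S).
So -6·h + 123 = 2·73.5 = 147 ⇒ h = -4.

-4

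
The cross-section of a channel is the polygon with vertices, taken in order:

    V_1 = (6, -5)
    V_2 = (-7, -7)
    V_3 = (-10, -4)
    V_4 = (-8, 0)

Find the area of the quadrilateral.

Σ = (-77) + (-42) + (-32) + (40) = -111
Area = |Σ|/2 = 55.5.

55.5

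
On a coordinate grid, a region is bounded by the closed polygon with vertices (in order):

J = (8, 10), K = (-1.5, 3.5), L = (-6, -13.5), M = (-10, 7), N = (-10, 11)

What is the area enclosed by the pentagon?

160.375

Apply the shoelace (surveyor's) formula: 2A = Σ (x_i·y_{i+1} − x_{i+1}·y_i), indices taken mod 5.
Σ = (43) + (41.25) + (-177) + (-40) + (-188) = -320.75
Area = |Σ|/2 = 160.375.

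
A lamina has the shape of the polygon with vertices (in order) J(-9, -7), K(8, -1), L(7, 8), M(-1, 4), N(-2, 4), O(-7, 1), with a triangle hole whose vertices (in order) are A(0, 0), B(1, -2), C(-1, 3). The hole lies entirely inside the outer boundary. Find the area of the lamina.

Outer boundary:
Apply the shoelace (surveyor's) formula: 2A = Σ (x_i·y_{i+1} − x_{i+1}·y_i), indices taken mod 6.
J→K: (-9)(-1) − (8)(-7) = 65
K→L: (8)(8) − (7)(-1) = 71
L→M: (7)(4) − (-1)(8) = 36
M→N: (-1)(4) − (-2)(4) = 4
N→O: (-2)(1) − (-7)(4) = 26
O→J: (-7)(-7) − (-9)(1) = 58
Σ = 260
Area = |Σ|/2 = 130.
Hole:
Cross-terms: 0, 1, 0  ⇒  Σ = 1
Area = |Σ|/2 = 0.5.
Net area = 130 − 0.5 = 129.5.

129.5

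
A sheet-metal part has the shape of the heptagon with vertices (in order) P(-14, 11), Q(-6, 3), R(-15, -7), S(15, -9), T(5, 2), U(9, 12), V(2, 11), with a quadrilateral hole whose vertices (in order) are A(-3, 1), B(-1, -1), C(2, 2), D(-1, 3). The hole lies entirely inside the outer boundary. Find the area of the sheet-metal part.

Outer boundary:
Apply the shoelace (surveyor's) formula: 2A = Σ (x_i·y_{i+1} − x_{i+1}·y_i), indices taken mod 7.
Σ = (24) + (87) + (240) + (75) + (42) + (75) + (176) = 719
Area = |Σ|/2 = 359.5.
Hole:
Apply the surveyor's formula: 2A = Σ (x_i·y_{i+1} − x_{i+1}·y_i), indices taken mod 4.
A→B: (-3)(-1) − (-1)(1) = 4
B→C: (-1)(2) − (2)(-1) = 0
C→D: (2)(3) − (-1)(2) = 8
D→A: (-1)(1) − (-3)(3) = 8
Σ = 20
Area = |Σ|/2 = 10.
Net area = 359.5 − 10 = 349.5.

349.5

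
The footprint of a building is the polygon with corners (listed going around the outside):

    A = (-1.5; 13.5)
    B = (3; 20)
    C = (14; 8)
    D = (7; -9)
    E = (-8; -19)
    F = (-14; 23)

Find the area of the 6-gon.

659

Apply the shoelace (surveyor's) formula: 2A = Σ (x_i·y_{i+1} − x_{i+1}·y_i), indices taken mod 6.
Cross-terms: -70.5, -256, -182, -205, -450, -154.5  ⇒  Σ = -1318
Area = |Σ|/2 = 659.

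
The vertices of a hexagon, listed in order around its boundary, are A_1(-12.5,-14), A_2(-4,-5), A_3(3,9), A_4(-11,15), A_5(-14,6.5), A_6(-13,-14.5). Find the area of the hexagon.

Apply the shoelace (surveyor's) formula: 2A = Σ (x_i·y_{i+1} − x_{i+1}·y_i), indices taken mod 6.
Σ = (6.5) + (-21) + (144) + (138.5) + (287.5) + (0.75) = 556.25
Area = |Σ|/2 = 278.125.

278.125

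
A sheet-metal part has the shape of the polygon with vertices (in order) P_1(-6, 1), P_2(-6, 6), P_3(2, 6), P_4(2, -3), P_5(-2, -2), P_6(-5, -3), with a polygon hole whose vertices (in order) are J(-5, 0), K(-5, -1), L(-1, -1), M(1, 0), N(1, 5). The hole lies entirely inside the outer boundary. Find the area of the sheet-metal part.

46.5

Outer boundary:
Apply Gauss's area formula: 2A = Σ (x_i·y_{i+1} − x_{i+1}·y_i), indices taken mod 6.
Σ = (-30) + (-48) + (-18) + (-10) + (-4) + (-23) = -133
Area = |Σ|/2 = 66.5.
Hole:
Cross-terms: 5, 4, 1, 5, 25  ⇒  Σ = 40
Area = |Σ|/2 = 20.
Net area = 66.5 − 20 = 46.5.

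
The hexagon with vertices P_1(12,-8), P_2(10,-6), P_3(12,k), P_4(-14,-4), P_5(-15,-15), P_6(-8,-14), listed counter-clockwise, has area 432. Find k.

15

The doubled signed area Σ (x_i y_{i+1} − x_{i+1} y_i) is linear in k.
With k=0 it equals 504; the coefficient of k is 24 (from the two edges through P_3).
So 24·k + 504 = 2·432 = 864 ⇒ k = 15.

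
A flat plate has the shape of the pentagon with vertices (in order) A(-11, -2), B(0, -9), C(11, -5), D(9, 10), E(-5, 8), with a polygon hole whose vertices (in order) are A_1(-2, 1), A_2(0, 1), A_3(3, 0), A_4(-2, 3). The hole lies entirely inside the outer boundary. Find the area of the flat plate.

282.5

Outer boundary:
Apply the shoelace (surveyor's) formula: 2A = Σ (x_i·y_{i+1} − x_{i+1}·y_i), indices taken mod 5.
Σ = (99) + (99) + (155) + (122) + (98) = 573
Area = |Σ|/2 = 286.5.
Hole:
Apply the shoelace formula: 2A = Σ (x_i·y_{i+1} − x_{i+1}·y_i), indices taken mod 4.
Σ = (-2) + (-3) + (9) + (4) = 8
Area = |Σ|/2 = 4.
Net area = 286.5 − 4 = 282.5.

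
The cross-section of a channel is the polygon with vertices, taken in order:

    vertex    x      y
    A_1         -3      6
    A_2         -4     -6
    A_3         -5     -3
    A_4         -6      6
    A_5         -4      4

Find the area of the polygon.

18

A_1→A_2: (-3)(-6) − (-4)(6) = 42
A_2→A_3: (-4)(-3) − (-5)(-6) = -18
A_3→A_4: (-5)(6) − (-6)(-3) = -48
A_4→A_5: (-6)(4) − (-4)(6) = 0
A_5→A_1: (-4)(6) − (-3)(4) = -12
Σ = -36
Area = |Σ|/2 = 18.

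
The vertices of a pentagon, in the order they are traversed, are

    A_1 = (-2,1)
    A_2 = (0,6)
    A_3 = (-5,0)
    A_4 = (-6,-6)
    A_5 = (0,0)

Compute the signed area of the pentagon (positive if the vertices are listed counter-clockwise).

24

Apply Gauss's area formula: 2A = Σ (x_i·y_{i+1} − x_{i+1}·y_i), indices taken mod 5.
Σ = (-12) + (30) + (30) + (0) + (0) = 48
Signed area = Σ/2 = 24 (positive ⇒ counter-clockwise traversal).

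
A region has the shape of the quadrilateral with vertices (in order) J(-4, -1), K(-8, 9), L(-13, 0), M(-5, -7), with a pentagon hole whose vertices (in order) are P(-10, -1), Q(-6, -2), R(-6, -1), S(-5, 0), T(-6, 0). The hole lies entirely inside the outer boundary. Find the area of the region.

Outer boundary:
Apply the shoelace formula: 2A = Σ (x_i·y_{i+1} − x_{i+1}·y_i), indices taken mod 4.
Σ = (-44) + (117) + (91) + (-23) = 141
Area = |Σ|/2 = 70.5.
Hole:
Cross-terms: 14, -6, -5, 0, 6  ⇒  Σ = 9
Area = |Σ|/2 = 4.5.
Net area = 70.5 − 4.5 = 66.

66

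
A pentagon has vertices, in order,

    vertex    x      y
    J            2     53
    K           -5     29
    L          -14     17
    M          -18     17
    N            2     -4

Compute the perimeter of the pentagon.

130

|JK| = √((-7)² + (-24)²) = √625 = 25
|KL| = √((-9)² + (-12)²) = √225 = 15
|LM| = √((-4)² + (0)²) = √16 = 4
|MN| = √((20)² + (-21)²) = √841 = 29
|NJ| = √((0)² + (57)²) = √3249 = 57
Perimeter = 25 + 15 + 4 + 29 + 57 = 130.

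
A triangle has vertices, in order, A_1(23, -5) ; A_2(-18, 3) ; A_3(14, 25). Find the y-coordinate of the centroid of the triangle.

Apply the surveyor's formula. First the cross-terms c_i = x_i·y_{i+1} − x_{i+1}·y_i:
  -21, -492, -645  ⇒  2A = -1158, A = -579.
Then Σ (y_i + y_{i+1})·c_i = -26634, so ȳ = -26634 / (6·(-579)) = 23/3.

23/3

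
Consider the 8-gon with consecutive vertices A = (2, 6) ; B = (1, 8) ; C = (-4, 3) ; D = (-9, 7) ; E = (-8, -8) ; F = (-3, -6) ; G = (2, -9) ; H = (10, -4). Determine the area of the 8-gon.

192.5

Σ = (10) + (35) + (-1) + (128) + (24) + (39) + (82) + (68) = 385
Area = |Σ|/2 = 192.5.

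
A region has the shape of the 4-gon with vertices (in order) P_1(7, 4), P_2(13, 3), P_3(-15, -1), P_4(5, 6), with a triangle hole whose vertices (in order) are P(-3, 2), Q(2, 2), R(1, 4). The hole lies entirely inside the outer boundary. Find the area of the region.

48

Outer boundary:
Σ = (-31) + (32) + (-85) + (-22) = -106
Area = |Σ|/2 = 53.
Hole:
P→Q: (-3)(2) − (2)(2) = -10
Q→R: (2)(4) − (1)(2) = 6
R→P: (1)(2) − (-3)(4) = 14
Σ = 10
Area = |Σ|/2 = 5.
Net area = 53 − 5 = 48.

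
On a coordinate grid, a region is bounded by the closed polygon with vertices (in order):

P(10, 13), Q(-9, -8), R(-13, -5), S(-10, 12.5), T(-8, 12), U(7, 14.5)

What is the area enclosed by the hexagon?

254.25

Apply the shoelace (surveyor's) formula: 2A = Σ (x_i·y_{i+1} − x_{i+1}·y_i), indices taken mod 6.
Cross-terms: 37, -59, -212.5, -20, -200, -54  ⇒  Σ = -508.5
Area = |Σ|/2 = 254.25.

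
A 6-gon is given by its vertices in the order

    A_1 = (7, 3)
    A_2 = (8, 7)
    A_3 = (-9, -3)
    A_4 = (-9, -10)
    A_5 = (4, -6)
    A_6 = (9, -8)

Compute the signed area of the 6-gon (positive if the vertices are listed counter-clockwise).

Σ = (25) + (39) + (63) + (94) + (22) + (83) = 326
Signed area = Σ/2 = 163 (positive ⇒ counter-clockwise traversal).

163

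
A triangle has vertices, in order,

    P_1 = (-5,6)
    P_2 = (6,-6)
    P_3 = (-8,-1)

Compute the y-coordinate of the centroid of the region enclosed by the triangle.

-1/3

Apply the shoelace formula. First the cross-terms c_i = x_i·y_{i+1} − x_{i+1}·y_i:
  -6, -54, -53  ⇒  2A = -113, A = -56.5.
Then Σ (y_i + y_{i+1})·c_i = 113, so ȳ = 113 / (6·(-56.5)) = -1/3.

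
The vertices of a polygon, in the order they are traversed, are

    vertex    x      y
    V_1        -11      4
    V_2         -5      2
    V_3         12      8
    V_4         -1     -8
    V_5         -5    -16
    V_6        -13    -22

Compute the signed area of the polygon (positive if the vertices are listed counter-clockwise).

-285

Apply the surveyor's formula: 2A = Σ (x_i·y_{i+1} − x_{i+1}·y_i), indices taken mod 6.
Σ = (-2) + (-64) + (-88) + (-24) + (-98) + (-294) = -570
Signed area = Σ/2 = -285 (negative ⇒ clockwise traversal).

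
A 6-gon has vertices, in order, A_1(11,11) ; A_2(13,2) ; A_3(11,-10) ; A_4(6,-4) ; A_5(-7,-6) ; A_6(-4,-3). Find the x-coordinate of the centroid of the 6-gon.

Apply Gauss's area formula. First the cross-terms c_i = x_i·y_{i+1} − x_{i+1}·y_i:
  -121, -152, 16, -64, -3, -11  ⇒  2A = -335, A = -167.5.
Then Σ (x_i + x_{i+1})·c_i = -6260, so x̄ = -6260 / (6·(-167.5)) = 1252/201.

1252/201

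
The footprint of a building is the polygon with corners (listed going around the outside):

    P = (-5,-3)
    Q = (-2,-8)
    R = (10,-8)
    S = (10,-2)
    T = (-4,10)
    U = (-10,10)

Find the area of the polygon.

P→Q: (-5)(-8) − (-2)(-3) = 34
Q→R: (-2)(-8) − (10)(-8) = 96
R→S: (10)(-2) − (10)(-8) = 60
S→T: (10)(10) − (-4)(-2) = 92
T→U: (-4)(10) − (-10)(10) = 60
U→P: (-10)(-3) − (-5)(10) = 80
Σ = 422
Area = |Σ|/2 = 211.

211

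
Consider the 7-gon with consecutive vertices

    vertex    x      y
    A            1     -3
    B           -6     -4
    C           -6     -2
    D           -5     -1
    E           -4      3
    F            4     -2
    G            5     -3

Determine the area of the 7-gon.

Apply Gauss's area formula: 2A = Σ (x_i·y_{i+1} − x_{i+1}·y_i), indices taken mod 7.
Σ = (-22) + (-12) + (-4) + (-19) + (-4) + (-2) + (-12) = -75
Area = |Σ|/2 = 37.5.

37.5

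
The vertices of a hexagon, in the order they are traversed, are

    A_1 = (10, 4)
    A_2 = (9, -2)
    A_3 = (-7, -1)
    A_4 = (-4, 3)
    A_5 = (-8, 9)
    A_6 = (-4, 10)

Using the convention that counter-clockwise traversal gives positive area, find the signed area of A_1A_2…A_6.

Apply Gauss's area formula: 2A = Σ (x_i·y_{i+1} − x_{i+1}·y_i), indices taken mod 6.
Cross-terms: -56, -23, -25, -12, -44, -116  ⇒  Σ = -276
Signed area = Σ/2 = -138 (negative ⇒ clockwise traversal).

-138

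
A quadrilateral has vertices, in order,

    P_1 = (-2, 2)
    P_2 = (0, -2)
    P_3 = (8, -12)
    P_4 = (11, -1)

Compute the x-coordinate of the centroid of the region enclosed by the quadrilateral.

664/123

Apply Gauss's area formula. First the cross-terms c_i = x_i·y_{i+1} − x_{i+1}·y_i:
  4, 16, 124, 20  ⇒  2A = 164, A = 82.
Then Σ (x_i + x_{i+1})·c_i = 2656, so x̄ = 2656 / (6·82) = 664/123.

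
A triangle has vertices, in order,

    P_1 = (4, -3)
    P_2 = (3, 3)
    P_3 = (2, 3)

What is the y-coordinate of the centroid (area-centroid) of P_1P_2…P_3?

Apply the surveyor's formula. First the cross-terms c_i = x_i·y_{i+1} − x_{i+1}·y_i:
  21, 3, -18  ⇒  2A = 6, A = 3.
Then Σ (y_i + y_{i+1})·c_i = 18, so ȳ = 18 / (6·3) = 1.

1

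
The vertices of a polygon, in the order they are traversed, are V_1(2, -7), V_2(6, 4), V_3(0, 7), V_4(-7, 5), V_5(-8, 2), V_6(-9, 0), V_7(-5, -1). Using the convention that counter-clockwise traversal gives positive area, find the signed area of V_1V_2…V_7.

115.5

Apply the shoelace formula: 2A = Σ (x_i·y_{i+1} − x_{i+1}·y_i), indices taken mod 7.
Σ = (50) + (42) + (49) + (26) + (18) + (9) + (37) = 231
Signed area = Σ/2 = 115.5 (positive ⇒ counter-clockwise traversal).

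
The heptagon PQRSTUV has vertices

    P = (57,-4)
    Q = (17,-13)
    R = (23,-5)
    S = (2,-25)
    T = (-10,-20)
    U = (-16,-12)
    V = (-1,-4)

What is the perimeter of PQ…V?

178

|PQ| = √((-40)² + (-9)²) = √1681 = 41
|QR| = √((6)² + (8)²) = √100 = 10
|RS| = √((-21)² + (-20)²) = √841 = 29
|ST| = √((-12)² + (5)²) = √169 = 13
|TU| = √((-6)² + (8)²) = √100 = 10
|UV| = √((15)² + (8)²) = √289 = 17
|VP| = √((58)² + (0)²) = √3364 = 58
Perimeter = 41 + 10 + 29 + 13 + 10 + 17 + 58 = 178.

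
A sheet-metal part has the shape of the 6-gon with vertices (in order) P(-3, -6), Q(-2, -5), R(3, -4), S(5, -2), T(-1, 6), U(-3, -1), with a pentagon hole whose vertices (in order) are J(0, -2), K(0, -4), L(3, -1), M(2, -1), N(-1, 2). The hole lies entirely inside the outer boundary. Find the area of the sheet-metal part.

Outer boundary:
Apply the shoelace formula: 2A = Σ (x_i·y_{i+1} − x_{i+1}·y_i), indices taken mod 6.
P→Q: (-3)(-5) − (-2)(-6) = 3
Q→R: (-2)(-4) − (3)(-5) = 23
R→S: (3)(-2) − (5)(-4) = 14
S→T: (5)(6) − (-1)(-2) = 28
T→U: (-1)(-1) − (-3)(6) = 19
U→P: (-3)(-6) − (-3)(-1) = 15
Σ = 102
Area = |Σ|/2 = 51.
Hole:
Apply Gauss's area formula: 2A = Σ (x_i·y_{i+1} − x_{i+1}·y_i), indices taken mod 5.
J→K: (0)(-4) − (0)(-2) = 0
K→L: (0)(-1) − (3)(-4) = 12
L→M: (3)(-1) − (2)(-1) = -1
M→N: (2)(2) − (-1)(-1) = 3
N→J: (-1)(-2) − (0)(2) = 2
Σ = 16
Area = |Σ|/2 = 8.
Net area = 51 − 8 = 43.

43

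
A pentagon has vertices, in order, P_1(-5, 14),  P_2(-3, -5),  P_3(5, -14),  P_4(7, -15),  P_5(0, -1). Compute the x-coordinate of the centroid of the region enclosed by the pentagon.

-10/29

Apply the surveyor's formula. First the cross-terms c_i = x_i·y_{i+1} − x_{i+1}·y_i:
  67, 67, 23, -7, -5  ⇒  2A = 145, A = 72.5.
Then Σ (x_i + x_{i+1})·c_i = -150, so x̄ = -150 / (6·72.5) = -10/29.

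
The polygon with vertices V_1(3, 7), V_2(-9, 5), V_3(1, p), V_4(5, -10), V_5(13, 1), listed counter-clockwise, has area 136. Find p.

Write out the shoelace sum; only the two edges meeting at V_3 involve p:
2·Area = [((-9)·p − 1·5) + (1·(-10) − 5·p)] + 301
       = -14·p + 286 = 272
⇒ p = 1.

1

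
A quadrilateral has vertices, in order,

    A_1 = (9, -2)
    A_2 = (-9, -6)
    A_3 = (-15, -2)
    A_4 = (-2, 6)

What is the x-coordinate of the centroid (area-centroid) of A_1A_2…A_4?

-31/9

Apply the shoelace formula. First the cross-terms c_i = x_i·y_{i+1} − x_{i+1}·y_i:
  -72, -72, -94, -50  ⇒  2A = -288, A = -144.
Then Σ (x_i + x_{i+1})·c_i = 2976, so x̄ = 2976 / (6·(-144)) = -31/9.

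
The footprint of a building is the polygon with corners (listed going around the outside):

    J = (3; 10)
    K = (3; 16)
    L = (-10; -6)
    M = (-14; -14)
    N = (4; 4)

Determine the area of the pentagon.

Apply the shoelace (surveyor's) formula: 2A = Σ (x_i·y_{i+1} − x_{i+1}·y_i), indices taken mod 5.
Σ = (18) + (142) + (56) + (0) + (28) = 244
Area = |Σ|/2 = 122.

122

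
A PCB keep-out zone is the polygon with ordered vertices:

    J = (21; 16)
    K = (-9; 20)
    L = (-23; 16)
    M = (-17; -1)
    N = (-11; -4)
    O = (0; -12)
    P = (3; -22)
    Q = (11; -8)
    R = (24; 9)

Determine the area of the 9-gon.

1052

Σ = (564) + (316) + (295) + (57) + (132) + (36) + (218) + (291) + (195) = 2104
Area = |Σ|/2 = 1052.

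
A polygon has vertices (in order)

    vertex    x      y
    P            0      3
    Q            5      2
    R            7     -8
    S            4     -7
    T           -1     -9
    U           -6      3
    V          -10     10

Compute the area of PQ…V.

123

Apply Gauss's area formula: 2A = Σ (x_i·y_{i+1} − x_{i+1}·y_i), indices taken mod 7.
P→Q: (0)(2) − (5)(3) = -15
Q→R: (5)(-8) − (7)(2) = -54
R→S: (7)(-7) − (4)(-8) = -17
S→T: (4)(-9) − (-1)(-7) = -43
T→U: (-1)(3) − (-6)(-9) = -57
U→V: (-6)(10) − (-10)(3) = -30
V→P: (-10)(3) − (0)(10) = -30
Σ = -246
Area = |Σ|/2 = 123.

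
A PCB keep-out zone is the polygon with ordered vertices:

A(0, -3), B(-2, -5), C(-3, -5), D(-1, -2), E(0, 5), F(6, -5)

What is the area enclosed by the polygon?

31.5

Cross-terms: -6, -5, 1, -5, -30, -18  ⇒  Σ = -63
Area = |Σ|/2 = 31.5.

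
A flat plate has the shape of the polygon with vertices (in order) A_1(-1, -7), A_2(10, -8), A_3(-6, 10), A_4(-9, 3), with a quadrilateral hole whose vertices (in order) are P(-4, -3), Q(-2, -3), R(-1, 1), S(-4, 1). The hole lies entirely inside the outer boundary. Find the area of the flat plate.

Outer boundary:
Apply the surveyor's formula: 2A = Σ (x_i·y_{i+1} − x_{i+1}·y_i), indices taken mod 4.
Σ = (78) + (52) + (72) + (66) = 268
Area = |Σ|/2 = 134.
Hole:
Cross-terms: 6, -5, 3, 16  ⇒  Σ = 20
Area = |Σ|/2 = 10.
Net area = 134 − 10 = 124.

124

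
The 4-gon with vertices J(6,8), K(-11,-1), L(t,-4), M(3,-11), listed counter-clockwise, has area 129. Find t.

Write out the shoelace sum; only the two edges meeting at L involve t:
2·Area = [((-11)·(-4) − t·(-1)) + (t·(-11) − 3·(-4))] + 172
       = -10·t + 228 = 258
⇒ t = -3.

-3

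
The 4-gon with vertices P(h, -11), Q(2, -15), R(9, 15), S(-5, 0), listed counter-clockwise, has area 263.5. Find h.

-14

Write out the shoelace sum; only the two edges meeting at P involve h:
2·Area = [((-5)·(-11) − h·0) + (h·(-15) − 2·(-11))] + 240
       = -15·h + 317 = 527
⇒ h = -14.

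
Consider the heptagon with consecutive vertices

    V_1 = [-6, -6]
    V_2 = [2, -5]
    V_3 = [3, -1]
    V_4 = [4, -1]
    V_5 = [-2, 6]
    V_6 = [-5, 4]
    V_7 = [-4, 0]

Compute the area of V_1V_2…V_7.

Apply the shoelace (surveyor's) formula: 2A = Σ (x_i·y_{i+1} − x_{i+1}·y_i), indices taken mod 7.
V_1→V_2: (-6)(-5) − (2)(-6) = 42
V_2→V_3: (2)(-1) − (3)(-5) = 13
V_3→V_4: (3)(-1) − (4)(-1) = 1
V_4→V_5: (4)(6) − (-2)(-1) = 22
V_5→V_6: (-2)(4) − (-5)(6) = 22
V_6→V_7: (-5)(0) − (-4)(4) = 16
V_7→V_1: (-4)(-6) − (-6)(0) = 24
Σ = 140
Area = |Σ|/2 = 70.

70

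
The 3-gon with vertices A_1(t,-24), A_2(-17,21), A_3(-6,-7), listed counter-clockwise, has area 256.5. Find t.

19

Write out the shoelace sum; only the two edges meeting at A_1 involve t:
2·Area = [((-6)·(-24) − t·(-7)) + (t·21 − (-17)·(-24))] + 245
       = 28·t + -19 = 513
⇒ t = 19.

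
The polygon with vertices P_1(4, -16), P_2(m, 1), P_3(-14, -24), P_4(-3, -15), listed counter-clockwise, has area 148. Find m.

-4

The doubled signed area Σ (x_i y_{i+1} − x_{i+1} y_i) is linear in m.
With m=0 it equals 264; the coefficient of m is -8 (from the two edges through P_2).
So -8·m + 264 = 2·148 = 296 ⇒ m = -4.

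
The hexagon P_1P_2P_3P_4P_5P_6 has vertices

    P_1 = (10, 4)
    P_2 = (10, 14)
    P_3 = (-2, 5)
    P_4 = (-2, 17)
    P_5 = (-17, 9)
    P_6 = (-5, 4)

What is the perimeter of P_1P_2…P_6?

|P_1P_2| = √((0)² + (10)²) = √100 = 10
|P_2P_3| = √((-12)² + (-9)²) = √225 = 15
|P_3P_4| = √((0)² + (12)²) = √144 = 12
|P_4P_5| = √((-15)² + (-8)²) = √289 = 17
|P_5P_6| = √((12)² + (-5)²) = √169 = 13
|P_6P_1| = √((15)² + (0)²) = √225 = 15
Perimeter = 10 + 15 + 12 + 17 + 13 + 15 = 82.

82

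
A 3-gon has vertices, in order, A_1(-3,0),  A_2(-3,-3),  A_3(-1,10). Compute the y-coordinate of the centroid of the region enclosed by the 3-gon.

Apply the surveyor's formula. First the cross-terms c_i = x_i·y_{i+1} − x_{i+1}·y_i:
  9, -33, 30  ⇒  2A = 6, A = 3.
Then Σ (y_i + y_{i+1})·c_i = 42, so ȳ = 42 / (6·3) = 7/3.

7/3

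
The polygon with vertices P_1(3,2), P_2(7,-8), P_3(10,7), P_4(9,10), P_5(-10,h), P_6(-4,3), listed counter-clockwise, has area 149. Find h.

9

Write out the shoelace sum; only the two edges meeting at P_5 involve h:
2·Area = [(9·h − (-10)·10) + ((-10)·3 − (-4)·h)] + 111
       = 13·h + 181 = 298
⇒ h = 9.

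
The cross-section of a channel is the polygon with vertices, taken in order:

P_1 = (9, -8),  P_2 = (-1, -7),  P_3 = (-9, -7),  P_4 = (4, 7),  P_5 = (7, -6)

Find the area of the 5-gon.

118.5

Apply the shoelace (surveyor's) formula: 2A = Σ (x_i·y_{i+1} − x_{i+1}·y_i), indices taken mod 5.
Cross-terms: -71, -56, -35, -73, -2  ⇒  Σ = -237
Area = |Σ|/2 = 118.5.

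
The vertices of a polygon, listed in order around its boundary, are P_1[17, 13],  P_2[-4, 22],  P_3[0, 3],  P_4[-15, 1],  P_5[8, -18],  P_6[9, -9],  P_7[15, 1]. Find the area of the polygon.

566.5

Apply the surveyor's formula: 2A = Σ (x_i·y_{i+1} − x_{i+1}·y_i), indices taken mod 7.
P_1→P_2: (17)(22) − (-4)(13) = 426
P_2→P_3: (-4)(3) − (0)(22) = -12
P_3→P_4: (0)(1) − (-15)(3) = 45
P_4→P_5: (-15)(-18) − (8)(1) = 262
P_5→P_6: (8)(-9) − (9)(-18) = 90
P_6→P_7: (9)(1) − (15)(-9) = 144
P_7→P_1: (15)(13) − (17)(1) = 178
Σ = 1133
Area = |Σ|/2 = 566.5.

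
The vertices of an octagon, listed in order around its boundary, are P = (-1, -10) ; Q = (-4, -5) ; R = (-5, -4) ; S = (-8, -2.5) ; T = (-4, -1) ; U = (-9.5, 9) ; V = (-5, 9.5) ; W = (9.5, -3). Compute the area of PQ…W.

164.75

Apply the shoelace formula: 2A = Σ (x_i·y_{i+1} − x_{i+1}·y_i), indices taken mod 8.
Cross-terms: -35, -9, -19.5, -2, -45.5, -45.25, -75.25, -98  ⇒  Σ = -329.5
Area = |Σ|/2 = 164.75.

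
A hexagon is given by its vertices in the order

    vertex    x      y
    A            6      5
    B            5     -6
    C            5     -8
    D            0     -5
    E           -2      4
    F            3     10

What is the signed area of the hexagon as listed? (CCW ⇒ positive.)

-91.5

Apply the shoelace (surveyor's) formula: 2A = Σ (x_i·y_{i+1} − x_{i+1}·y_i), indices taken mod 6.
Σ = (-61) + (-10) + (-25) + (-10) + (-32) + (-45) = -183
Signed area = Σ/2 = -91.5 (negative ⇒ clockwise traversal).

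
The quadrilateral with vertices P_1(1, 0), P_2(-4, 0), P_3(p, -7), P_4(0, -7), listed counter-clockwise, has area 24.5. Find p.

-2

The doubled signed area Σ (x_i y_{i+1} − x_{i+1} y_i) is linear in p.
With p=0 it equals 35; the coefficient of p is -7 (from the two edges through P_3).
So -7·p + 35 = 2·24.5 = 49 ⇒ p = -2.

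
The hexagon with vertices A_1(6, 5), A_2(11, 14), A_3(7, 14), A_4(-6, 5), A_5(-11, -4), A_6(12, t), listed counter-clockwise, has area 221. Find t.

The doubled signed area Σ (x_i y_{i+1} − x_{i+1} y_i) is linear in t.
With t=0 it equals 391; the coefficient of t is -17 (from the two edges through A_6).
So -17·t + 391 = 2·221 = 442 ⇒ t = -3.

-3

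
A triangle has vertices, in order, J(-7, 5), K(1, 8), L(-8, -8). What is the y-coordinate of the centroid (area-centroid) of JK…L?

5/3

Apply the shoelace (surveyor's) formula. First the cross-terms c_i = x_i·y_{i+1} − x_{i+1}·y_i:
  -61, 56, -96  ⇒  2A = -101, A = -50.5.
Then Σ (y_i + y_{i+1})·c_i = -505, so ȳ = -505 / (6·(-50.5)) = 5/3.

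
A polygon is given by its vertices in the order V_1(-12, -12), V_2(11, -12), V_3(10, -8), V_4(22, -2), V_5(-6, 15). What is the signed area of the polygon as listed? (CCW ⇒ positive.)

517

Σ = (276) + (32) + (156) + (318) + (252) = 1034
Signed area = Σ/2 = 517 (positive ⇒ counter-clockwise traversal).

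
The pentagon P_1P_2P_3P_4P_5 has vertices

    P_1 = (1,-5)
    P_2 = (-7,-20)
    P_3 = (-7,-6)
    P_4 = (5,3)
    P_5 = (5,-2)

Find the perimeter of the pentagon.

|P_1P_2| = √((-8)² + (-15)²) = √289 = 17
|P_2P_3| = √((0)² + (14)²) = √196 = 14
|P_3P_4| = √((12)² + (9)²) = √225 = 15
|P_4P_5| = √((0)² + (-5)²) = √25 = 5
|P_5P_1| = √((-4)² + (-3)²) = √25 = 5
Perimeter = 17 + 14 + 15 + 5 + 5 = 56.

56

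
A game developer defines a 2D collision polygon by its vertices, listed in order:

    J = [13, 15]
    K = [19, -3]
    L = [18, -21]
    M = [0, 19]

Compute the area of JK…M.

Cross-terms: -324, -345, 342, -247  ⇒  Σ = -574
Area = |Σ|/2 = 287.

287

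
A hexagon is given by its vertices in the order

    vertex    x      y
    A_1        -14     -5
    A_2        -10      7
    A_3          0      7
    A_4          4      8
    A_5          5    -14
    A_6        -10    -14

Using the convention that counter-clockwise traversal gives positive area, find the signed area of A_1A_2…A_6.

Apply the surveyor's formula: 2A = Σ (x_i·y_{i+1} − x_{i+1}·y_i), indices taken mod 6.
A_1→A_2: (-14)(7) − (-10)(-5) = -148
A_2→A_3: (-10)(7) − (0)(7) = -70
A_3→A_4: (0)(8) − (4)(7) = -28
A_4→A_5: (4)(-14) − (5)(8) = -96
A_5→A_6: (5)(-14) − (-10)(-14) = -210
A_6→A_1: (-10)(-5) − (-14)(-14) = -146
Σ = -698
Signed area = Σ/2 = -349 (negative ⇒ clockwise traversal).

-349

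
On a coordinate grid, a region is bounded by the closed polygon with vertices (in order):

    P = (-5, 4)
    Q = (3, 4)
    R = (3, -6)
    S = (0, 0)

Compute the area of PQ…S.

Cross-terms: -32, -30, 0, 0  ⇒  Σ = -62
Area = |Σ|/2 = 31.

31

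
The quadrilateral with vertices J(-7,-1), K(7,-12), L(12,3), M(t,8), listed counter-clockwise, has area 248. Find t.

-22

The doubled signed area Σ (x_i y_{i+1} − x_{i+1} y_i) is linear in t.
With t=0 it equals 408; the coefficient of t is -4 (from the two edges through M).
So -4·t + 408 = 2·248 = 496 ⇒ t = -22.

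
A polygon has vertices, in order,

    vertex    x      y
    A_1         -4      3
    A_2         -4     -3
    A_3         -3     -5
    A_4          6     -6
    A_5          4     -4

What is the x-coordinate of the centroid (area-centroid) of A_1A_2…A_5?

Apply Gauss's area formula. First the cross-terms c_i = x_i·y_{i+1} − x_{i+1}·y_i:
  24, 11, 48, 0, -4  ⇒  2A = 79, A = 39.5.
Then Σ (x_i + x_{i+1})·c_i = -125, so x̄ = -125 / (6·39.5) = -125/237.

-125/237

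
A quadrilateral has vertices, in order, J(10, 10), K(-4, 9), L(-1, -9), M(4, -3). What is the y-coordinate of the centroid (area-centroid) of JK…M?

Apply Gauss's area formula. First the cross-terms c_i = x_i·y_{i+1} − x_{i+1}·y_i:
  130, 45, 39, 70  ⇒  2A = 284, A = 142.
Then Σ (y_i + y_{i+1})·c_i = 2492, so ȳ = 2492 / (6·142) = 623/213.

623/213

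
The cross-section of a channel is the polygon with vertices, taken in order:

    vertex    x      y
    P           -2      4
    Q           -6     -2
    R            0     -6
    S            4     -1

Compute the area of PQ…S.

51

Apply the shoelace (surveyor's) formula: 2A = Σ (x_i·y_{i+1} − x_{i+1}·y_i), indices taken mod 4.
P→Q: (-2)(-2) − (-6)(4) = 28
Q→R: (-6)(-6) − (0)(-2) = 36
R→S: (0)(-1) − (4)(-6) = 24
S→P: (4)(4) − (-2)(-1) = 14
Σ = 102
Area = |Σ|/2 = 51.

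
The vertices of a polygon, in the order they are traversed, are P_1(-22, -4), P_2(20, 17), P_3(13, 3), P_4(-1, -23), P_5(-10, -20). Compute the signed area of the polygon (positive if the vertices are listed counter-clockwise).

Apply the surveyor's formula: 2A = Σ (x_i·y_{i+1} − x_{i+1}·y_i), indices taken mod 5.
Σ = (-294) + (-161) + (-296) + (-210) + (-400) = -1361
Signed area = Σ/2 = -680.5 (negative ⇒ clockwise traversal).

-680.5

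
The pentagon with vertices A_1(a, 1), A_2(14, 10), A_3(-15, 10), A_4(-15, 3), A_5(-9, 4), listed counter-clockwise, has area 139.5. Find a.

The doubled signed area Σ (x_i y_{i+1} − x_{i+1} y_i) is linear in a.
With a=0 it equals 339; the coefficient of a is 6 (from the two edges through A_1).
So 6·a + 339 = 2·139.5 = 279 ⇒ a = -10.

-10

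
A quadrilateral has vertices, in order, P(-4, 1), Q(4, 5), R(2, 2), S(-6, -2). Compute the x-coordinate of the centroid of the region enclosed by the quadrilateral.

-1

Apply Gauss's area formula. First the cross-terms c_i = x_i·y_{i+1} − x_{i+1}·y_i:
  -24, -2, 8, -14  ⇒  2A = -32, A = -16.
Then Σ (x_i + x_{i+1})·c_i = 96, so x̄ = 96 / (6·(-16)) = -1.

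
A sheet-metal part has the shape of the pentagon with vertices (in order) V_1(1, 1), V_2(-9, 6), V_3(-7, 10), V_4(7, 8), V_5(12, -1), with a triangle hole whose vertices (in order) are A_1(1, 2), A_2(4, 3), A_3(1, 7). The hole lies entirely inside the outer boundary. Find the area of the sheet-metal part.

117

Outer boundary:
Apply the shoelace (surveyor's) formula: 2A = Σ (x_i·y_{i+1} − x_{i+1}·y_i), indices taken mod 5.
Cross-terms: 15, -48, -126, -103, 13  ⇒  Σ = -249
Area = |Σ|/2 = 124.5.
Hole:
Cross-terms: -5, 25, -5  ⇒  Σ = 15
Area = |Σ|/2 = 7.5.
Net area = 124.5 − 7.5 = 117.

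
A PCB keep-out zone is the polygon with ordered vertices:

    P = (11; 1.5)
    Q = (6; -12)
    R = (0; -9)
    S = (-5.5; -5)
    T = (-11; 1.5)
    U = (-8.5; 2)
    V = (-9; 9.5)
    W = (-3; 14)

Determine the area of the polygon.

317.875

Apply the shoelace formula: 2A = Σ (x_i·y_{i+1} − x_{i+1}·y_i), indices taken mod 8.
Σ = (-141) + (-54) + (-49.5) + (-63.25) + (-9.25) + (-62.75) + (-97.5) + (-158.5) = -635.75
Area = |Σ|/2 = 317.875.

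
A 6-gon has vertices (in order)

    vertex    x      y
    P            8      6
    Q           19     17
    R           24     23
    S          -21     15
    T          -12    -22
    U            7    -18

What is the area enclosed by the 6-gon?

1046

Apply the surveyor's formula: 2A = Σ (x_i·y_{i+1} − x_{i+1}·y_i), indices taken mod 6.
Cross-terms: 22, 29, 843, 642, 370, 186  ⇒  Σ = 2092
Area = |Σ|/2 = 1046.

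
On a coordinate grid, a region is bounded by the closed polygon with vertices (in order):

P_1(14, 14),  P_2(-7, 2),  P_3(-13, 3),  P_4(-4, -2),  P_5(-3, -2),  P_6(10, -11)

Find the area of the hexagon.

259

Cross-terms: 126, 5, 38, 2, 53, 294  ⇒  Σ = 518
Area = |Σ|/2 = 259.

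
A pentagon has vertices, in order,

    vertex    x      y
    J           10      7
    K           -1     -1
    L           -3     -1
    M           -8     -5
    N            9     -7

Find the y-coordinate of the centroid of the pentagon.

-317/177

Apply the shoelace (surveyor's) formula. First the cross-terms c_i = x_i·y_{i+1} − x_{i+1}·y_i:
  -3, -2, 7, 101, 133  ⇒  2A = 236, A = 118.
Then Σ (y_i + y_{i+1})·c_i = -1268, so ȳ = -1268 / (6·118) = -317/177.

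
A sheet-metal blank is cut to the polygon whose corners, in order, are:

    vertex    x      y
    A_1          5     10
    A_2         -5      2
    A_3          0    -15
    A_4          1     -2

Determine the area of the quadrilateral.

Σ = (60) + (75) + (15) + (20) = 170
Area = |Σ|/2 = 85.

85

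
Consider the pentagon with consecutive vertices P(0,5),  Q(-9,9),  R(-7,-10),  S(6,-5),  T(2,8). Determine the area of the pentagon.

180.5

Apply the surveyor's formula: 2A = Σ (x_i·y_{i+1} − x_{i+1}·y_i), indices taken mod 5.
Σ = (45) + (153) + (95) + (58) + (10) = 361
Area = |Σ|/2 = 180.5.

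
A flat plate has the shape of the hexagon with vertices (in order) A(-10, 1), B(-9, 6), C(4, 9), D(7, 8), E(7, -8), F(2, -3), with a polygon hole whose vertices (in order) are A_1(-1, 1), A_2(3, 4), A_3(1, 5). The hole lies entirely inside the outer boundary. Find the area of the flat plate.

Outer boundary:
Apply Gauss's area formula: 2A = Σ (x_i·y_{i+1} − x_{i+1}·y_i), indices taken mod 6.
Σ = (-51) + (-105) + (-31) + (-112) + (-5) + (-28) = -332
Area = |Σ|/2 = 166.
Hole:
A_1→A_2: (-1)(4) − (3)(1) = -7
A_2→A_3: (3)(5) − (1)(4) = 11
A_3→A_1: (1)(1) − (-1)(5) = 6
Σ = 10
Area = |Σ|/2 = 5.
Net area = 166 − 5 = 161.

161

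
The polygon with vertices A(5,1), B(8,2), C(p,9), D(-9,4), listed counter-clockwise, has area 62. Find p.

Write out the shoelace sum; only the two edges meeting at C involve p:
2·Area = [(8·9 − p·2) + (p·4 − (-9)·9)] + -27
       = 2·p + 126 = 124
⇒ p = -1.

-1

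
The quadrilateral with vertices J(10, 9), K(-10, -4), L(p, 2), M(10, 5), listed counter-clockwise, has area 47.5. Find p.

Write out the shoelace sum; only the two edges meeting at L involve p:
2·Area = [((-10)·2 − p·(-4)) + (p·5 − 10·2)] + 90
       = 9·p + 50 = 95
⇒ p = 5.

5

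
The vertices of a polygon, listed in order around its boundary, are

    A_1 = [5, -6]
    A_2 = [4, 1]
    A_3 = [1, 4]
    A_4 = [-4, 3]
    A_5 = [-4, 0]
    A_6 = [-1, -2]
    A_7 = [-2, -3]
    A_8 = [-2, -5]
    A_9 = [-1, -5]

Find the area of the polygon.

A_1→A_2: (5)(1) − (4)(-6) = 29
A_2→A_3: (4)(4) − (1)(1) = 15
A_3→A_4: (1)(3) − (-4)(4) = 19
A_4→A_5: (-4)(0) − (-4)(3) = 12
A_5→A_6: (-4)(-2) − (-1)(0) = 8
A_6→A_7: (-1)(-3) − (-2)(-2) = -1
A_7→A_8: (-2)(-5) − (-2)(-3) = 4
A_8→A_9: (-2)(-5) − (-1)(-5) = 5
A_9→A_1: (-1)(-6) − (5)(-5) = 31
Σ = 122
Area = |Σ|/2 = 61.

61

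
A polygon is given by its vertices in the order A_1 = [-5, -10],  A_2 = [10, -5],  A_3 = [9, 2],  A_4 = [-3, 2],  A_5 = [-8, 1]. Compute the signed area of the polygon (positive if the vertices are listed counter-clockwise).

156

Apply Gauss's area formula: 2A = Σ (x_i·y_{i+1} − x_{i+1}·y_i), indices taken mod 5.
Σ = (125) + (65) + (24) + (13) + (85) = 312
Signed area = Σ/2 = 156 (positive ⇒ counter-clockwise traversal).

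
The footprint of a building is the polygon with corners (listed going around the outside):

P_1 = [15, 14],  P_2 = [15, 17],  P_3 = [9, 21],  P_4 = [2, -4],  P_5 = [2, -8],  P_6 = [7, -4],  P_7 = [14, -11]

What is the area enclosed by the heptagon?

254.5

Apply Gauss's area formula: 2A = Σ (x_i·y_{i+1} − x_{i+1}·y_i), indices taken mod 7.
Cross-terms: 45, 162, -78, -8, 48, -21, 361  ⇒  Σ = 509
Area = |Σ|/2 = 254.5.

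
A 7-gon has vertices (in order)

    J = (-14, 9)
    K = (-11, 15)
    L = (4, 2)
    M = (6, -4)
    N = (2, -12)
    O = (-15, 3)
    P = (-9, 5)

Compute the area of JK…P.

Apply the surveyor's formula: 2A = Σ (x_i·y_{i+1} − x_{i+1}·y_i), indices taken mod 7.
Σ = (-111) + (-82) + (-28) + (-64) + (-174) + (-48) + (-11) = -518
Area = |Σ|/2 = 259.

259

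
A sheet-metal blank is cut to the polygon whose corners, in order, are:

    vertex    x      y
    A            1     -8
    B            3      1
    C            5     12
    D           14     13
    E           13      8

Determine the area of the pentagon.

108

Σ = (25) + (31) + (-103) + (-57) + (-112) = -216
Area = |Σ|/2 = 108.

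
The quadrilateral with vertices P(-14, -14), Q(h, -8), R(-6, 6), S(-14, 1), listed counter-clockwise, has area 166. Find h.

-1

Write out the shoelace sum; only the two edges meeting at Q involve h:
2·Area = [((-14)·(-8) − h·(-14)) + (h·6 − (-6)·(-8))] + 288
       = 20·h + 352 = 332
⇒ h = -1.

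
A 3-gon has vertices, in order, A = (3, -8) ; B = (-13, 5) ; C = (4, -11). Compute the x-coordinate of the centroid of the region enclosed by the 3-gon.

-2

Apply the shoelace (surveyor's) formula. First the cross-terms c_i = x_i·y_{i+1} − x_{i+1}·y_i:
  -89, 123, 1  ⇒  2A = 35, A = 17.5.
Then Σ (x_i + x_{i+1})·c_i = -210, so x̄ = -210 / (6·17.5) = -2.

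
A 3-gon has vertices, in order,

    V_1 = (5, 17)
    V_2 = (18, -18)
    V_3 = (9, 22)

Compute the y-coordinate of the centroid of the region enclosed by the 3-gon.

Apply the surveyor's formula. First the cross-terms c_i = x_i·y_{i+1} − x_{i+1}·y_i:
  -396, 558, 43  ⇒  2A = 205, A = 102.5.
Then Σ (y_i + y_{i+1})·c_i = 4305, so ȳ = 4305 / (6·102.5) = 7.

7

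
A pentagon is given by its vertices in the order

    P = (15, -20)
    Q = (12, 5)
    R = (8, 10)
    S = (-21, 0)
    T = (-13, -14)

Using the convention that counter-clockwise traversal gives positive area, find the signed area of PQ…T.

684.5

Apply the surveyor's formula: 2A = Σ (x_i·y_{i+1} − x_{i+1}·y_i), indices taken mod 5.
Cross-terms: 315, 80, 210, 294, 470  ⇒  Σ = 1369
Signed area = Σ/2 = 684.5 (positive ⇒ counter-clockwise traversal).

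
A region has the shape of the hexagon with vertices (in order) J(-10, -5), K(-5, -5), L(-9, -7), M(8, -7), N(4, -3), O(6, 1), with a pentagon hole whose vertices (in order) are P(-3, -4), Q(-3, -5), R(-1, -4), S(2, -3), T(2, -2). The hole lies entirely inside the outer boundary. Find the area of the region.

Outer boundary:
Apply the surveyor's formula: 2A = Σ (x_i·y_{i+1} − x_{i+1}·y_i), indices taken mod 6.
Σ = (25) + (-10) + (119) + (4) + (22) + (-20) = 140
Area = |Σ|/2 = 70.
Hole:
P→Q: (-3)(-5) − (-3)(-4) = 3
Q→R: (-3)(-4) − (-1)(-5) = 7
R→S: (-1)(-3) − (2)(-4) = 11
S→T: (2)(-2) − (2)(-3) = 2
T→P: (2)(-4) − (-3)(-2) = -14
Σ = 9
Area = |Σ|/2 = 4.5.
Net area = 70 − 4.5 = 65.5.

65.5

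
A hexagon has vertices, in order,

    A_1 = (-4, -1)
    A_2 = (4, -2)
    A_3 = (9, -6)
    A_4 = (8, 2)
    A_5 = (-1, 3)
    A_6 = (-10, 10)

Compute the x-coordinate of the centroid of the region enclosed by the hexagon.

Apply the surveyor's formula. First the cross-terms c_i = x_i·y_{i+1} − x_{i+1}·y_i:
  12, -6, 66, 26, 20, 50  ⇒  2A = 168, A = 84.
Then Σ (x_i + x_{i+1})·c_i = 306, so x̄ = 306 / (6·84) = 17/28.

17/28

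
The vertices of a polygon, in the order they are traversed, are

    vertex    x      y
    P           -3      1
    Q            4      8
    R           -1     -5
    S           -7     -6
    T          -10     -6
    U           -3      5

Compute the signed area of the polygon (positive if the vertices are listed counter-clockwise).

-71.5

Σ = (-28) + (-12) + (-29) + (-18) + (-68) + (12) = -143
Signed area = Σ/2 = -71.5 (negative ⇒ clockwise traversal).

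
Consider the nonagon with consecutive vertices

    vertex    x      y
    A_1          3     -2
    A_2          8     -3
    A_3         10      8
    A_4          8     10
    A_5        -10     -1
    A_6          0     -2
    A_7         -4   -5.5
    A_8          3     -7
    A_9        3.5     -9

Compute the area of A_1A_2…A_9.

151.5

Apply the surveyor's formula: 2A = Σ (x_i·y_{i+1} − x_{i+1}·y_i), indices taken mod 9.
Σ = (7) + (94) + (36) + (92) + (20) + (-8) + (44.5) + (-2.5) + (20) = 303
Area = |Σ|/2 = 151.5.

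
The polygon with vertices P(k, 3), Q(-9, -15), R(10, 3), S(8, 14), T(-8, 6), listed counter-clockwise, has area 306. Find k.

-10

The doubled signed area Σ (x_i y_{i+1} − x_{i+1} y_i) is linear in k.
With k=0 it equals 402; the coefficient of k is -21 (from the two edges through P).
So -21·k + 402 = 2·306 = 612 ⇒ k = -10.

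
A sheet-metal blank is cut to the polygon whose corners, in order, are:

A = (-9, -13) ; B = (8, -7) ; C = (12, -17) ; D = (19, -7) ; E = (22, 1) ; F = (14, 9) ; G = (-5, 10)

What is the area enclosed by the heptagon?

Apply the shoelace formula: 2A = Σ (x_i·y_{i+1} − x_{i+1}·y_i), indices taken mod 7.
Σ = (167) + (-52) + (239) + (173) + (184) + (185) + (155) = 1051
Area = |Σ|/2 = 525.5.

525.5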